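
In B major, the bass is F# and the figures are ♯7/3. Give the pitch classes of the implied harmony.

F#, A#, C#, E#

The written figures ♯7/3 are shorthand for 7/5/3: the 5 is implied.
A third above F# in this key is A#.
A fifth above F# in this key is C#.
A seventh above F# in this key is E, raised to E# by the sharp.
Together with the bass F#, this spells F# major seventh in root position.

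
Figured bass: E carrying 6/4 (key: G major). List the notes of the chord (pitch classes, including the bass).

A fourth above E in this key is A.
A sixth above E in this key is C.
Together with the bass E, this spells A minor in second inversion.

E, A, C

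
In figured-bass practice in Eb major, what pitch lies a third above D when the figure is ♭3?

Fb

Counting 2 letter steps above D lands on F; in Eb major, that letter is F.
The b3 figure lowers it a semitone, giving Fb.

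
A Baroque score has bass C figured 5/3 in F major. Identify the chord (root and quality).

The figures 5/3 indicate a triad in root position.
In root position the bass is the root, so the root is C.
The chord tones are C, E, G, giving C major.

C major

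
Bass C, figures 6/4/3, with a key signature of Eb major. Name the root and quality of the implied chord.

F minor seventh

The figures 6/4/3 indicate a seventh chord in second inversion.
In second inversion the root lies a fourth above the bass: a fourth above C in Eb major is F.
The chord tones are C, Eb, F, Ab, giving F minor seventh.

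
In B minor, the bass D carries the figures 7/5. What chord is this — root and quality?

D major seventh

The figures 7/5 indicate a seventh chord in root position.
In root position the bass is the root, so the root is D.
The chord tones are D, F#, A, C#, giving D major seventh.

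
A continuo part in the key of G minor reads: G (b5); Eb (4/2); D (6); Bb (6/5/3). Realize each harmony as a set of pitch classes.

G, Bb, Db | Eb, F, A, C | D, F, Bb | Bb, D, F, G

G (b5/3): G, Bb, Db.
Eb (6/4/2): Eb, F, A, C.
D (6/3): D, F, Bb.
Bb (6/5/3): Bb, D, F, G.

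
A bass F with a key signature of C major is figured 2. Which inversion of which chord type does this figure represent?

2 is shorthand for 6/4/2.
Intervals of 6/4/2 above the bass form a seventh chord; the bass is the seventh, so this is third inversion.

seventh chord, third inversion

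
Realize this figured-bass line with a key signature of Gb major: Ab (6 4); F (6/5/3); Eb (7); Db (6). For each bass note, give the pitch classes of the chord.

Ab (6/4): Ab, Db, F.
F (6/5/3): F, Ab, Cb, Db.
Eb (7/5/3): Eb, Gb, Bb, Db.
Db (6/3): Db, F, Bb.

Ab, Db, F | F, Ab, Cb, Db | Eb, Gb, Bb, Db | Db, F, Bb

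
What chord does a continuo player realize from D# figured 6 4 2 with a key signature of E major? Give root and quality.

E major seventh

The figures 6 4 2 indicate a seventh chord in third inversion.
In third inversion the root lies a second above the bass: a second above D# in E major is E.
The chord tones are D#, E, G#, B, giving E major seventh.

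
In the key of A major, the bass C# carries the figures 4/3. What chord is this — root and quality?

The figures 4/3 indicate a seventh chord in second inversion.
In second inversion the root lies a fourth above the bass: a fourth above C# in A major is F#.
The chord tones are C#, E, F#, A, giving F# minor seventh.

F# minor seventh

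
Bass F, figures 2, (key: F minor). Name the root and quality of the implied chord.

The figures 2 indicate a seventh chord in third inversion.
In third inversion the root lies a second above the bass: a second above F in F minor is G.
The chord tones are F, G, Bb, Db, giving G half-diminished seventh.

G half-diminished seventh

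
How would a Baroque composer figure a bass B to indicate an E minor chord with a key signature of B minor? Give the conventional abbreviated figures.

6/4

B is the fifth of E minor, so the chord is in second inversion.
A triad in second inversion is figured 6/4, conventionally abbreviated 6/4.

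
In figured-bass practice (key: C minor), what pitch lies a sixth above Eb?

Counting 5 letter steps above Eb lands on C; in C minor, that letter is C.

C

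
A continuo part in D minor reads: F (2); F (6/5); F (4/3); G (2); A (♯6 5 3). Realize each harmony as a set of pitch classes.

F, G, Bb, D | F, A, C, D | F, A, Bb, D | G, A, C, E | A, C, E, F#

F (6/4/2): F, G, Bb, D.
F (6/5/3): F, A, C, D.
F (6/4/3): F, A, Bb, D.
G (6/4/2): G, A, C, E.
A (#6/5/3): A, C, E, F#.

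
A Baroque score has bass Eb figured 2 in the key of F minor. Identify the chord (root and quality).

F minor seventh

The figures 2 indicate a seventh chord in third inversion.
In third inversion the root lies a second above the bass: a second above Eb in F minor is F.
The chord tones are Eb, F, Ab, C, giving F minor seventh.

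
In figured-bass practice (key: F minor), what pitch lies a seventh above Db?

C

Counting 6 letter steps above Db lands on C; in F minor, that letter is C.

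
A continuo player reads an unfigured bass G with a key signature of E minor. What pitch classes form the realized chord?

G, B, D

An unfigured bass implies 5/3.
A third above G in this key is B.
A fifth above G in this key is D.
Together with the bass G, this spells G major in root position.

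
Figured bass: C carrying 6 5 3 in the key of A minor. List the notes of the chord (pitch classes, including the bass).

C, E, G, A

A third above C in this key is E.
A fifth above C in this key is G.
A sixth above C in this key is A.
Together with the bass C, this spells A minor seventh in first inversion.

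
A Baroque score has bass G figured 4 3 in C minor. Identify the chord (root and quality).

The figures 4 3 indicate a seventh chord in second inversion.
In second inversion the root lies a fourth above the bass: a fourth above G in C minor is C.
The chord tones are G, Bb, C, Eb, giving C minor seventh.

C minor seventh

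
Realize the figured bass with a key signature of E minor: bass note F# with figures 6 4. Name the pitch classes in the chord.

A fourth above F# in this key is B.
A sixth above F# in this key is D.
Together with the bass F#, this spells B minor in second inversion.

F#, B, D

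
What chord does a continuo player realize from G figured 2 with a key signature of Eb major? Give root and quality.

Ab major seventh

The figures 2 indicate a seventh chord in third inversion.
In third inversion the root lies a second above the bass: a second above G in Eb major is Ab.
The chord tones are G, Ab, C, Eb, giving Ab major seventh.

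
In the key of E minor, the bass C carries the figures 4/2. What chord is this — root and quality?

The figures 4/2 indicate a seventh chord in third inversion.
In third inversion the root lies a second above the bass: a second above C in E minor is D.
The chord tones are C, D, F#, A, giving D dominant seventh.

D dominant seventh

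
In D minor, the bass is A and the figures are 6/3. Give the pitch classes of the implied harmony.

A, C, F

A third above A in this key is C.
A sixth above A in this key is F.
Together with the bass A, this spells F major in first inversion.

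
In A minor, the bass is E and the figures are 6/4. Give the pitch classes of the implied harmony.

A fourth above E in this key is A.
A sixth above E in this key is C.
Together with the bass E, this spells A minor in second inversion.

E, A, C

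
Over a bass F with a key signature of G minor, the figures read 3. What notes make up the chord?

F, A, C

The written figures 3 are shorthand for 5/3: the 5 is implied.
A third above F in this key is A.
A fifth above F in this key is C.
Together with the bass F, this spells F major in root position.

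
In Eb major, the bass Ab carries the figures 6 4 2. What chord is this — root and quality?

The figures 6 4 2 indicate a seventh chord in third inversion.
In third inversion the root lies a second above the bass: a second above Ab in Eb major is Bb.
The chord tones are Ab, Bb, D, F, giving Bb dominant seventh.

Bb dominant seventh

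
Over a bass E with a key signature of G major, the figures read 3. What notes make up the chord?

The written figures 3 are shorthand for 5/3: the 5 is implied.
A third above E in this key is G.
A fifth above E in this key is B.
Together with the bass E, this spells E minor in root position.

E, G, B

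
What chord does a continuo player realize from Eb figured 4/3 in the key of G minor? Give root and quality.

A half-diminished seventh

The figures 4/3 indicate a seventh chord in second inversion.
In second inversion the root lies a fourth above the bass: a fourth above Eb in G minor is A.
The chord tones are Eb, G, A, C, giving A half-diminished seventh.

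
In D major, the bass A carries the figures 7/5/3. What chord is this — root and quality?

A dominant seventh

The figures 7/5/3 indicate a seventh chord in root position.
In root position the bass is the root, so the root is A.
The chord tones are A, C#, E, G, giving A dominant seventh.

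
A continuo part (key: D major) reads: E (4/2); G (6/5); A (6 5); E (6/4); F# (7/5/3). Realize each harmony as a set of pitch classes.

E, F#, A, C# | G, B, D, E | A, C#, E, F# | E, A, C# | F#, A, C#, E

E (6/4/2): E, F#, A, C#.
G (6/5/3): G, B, D, E.
A (6/5/3): A, C#, E, F#.
E (6/4): E, A, C#.
F# (7/5/3): F#, A, C#, E.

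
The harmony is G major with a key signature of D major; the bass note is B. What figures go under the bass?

6

B is the third of G major, so the chord is in first inversion.
A triad in first inversion is figured 6/3, conventionally abbreviated 6.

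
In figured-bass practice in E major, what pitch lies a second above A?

Counting 1 letter step above A lands on B; in E major, that letter is B.

B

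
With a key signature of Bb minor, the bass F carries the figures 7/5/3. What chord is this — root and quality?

F minor seventh

The figures 7/5/3 indicate a seventh chord in root position.
In root position the bass is the root, so the root is F.
The chord tones are F, Ab, C, Eb, giving F minor seventh.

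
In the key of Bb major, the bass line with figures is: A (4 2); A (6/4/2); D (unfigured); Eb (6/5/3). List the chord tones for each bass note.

A (6/4/2): A, Bb, D, F.
A (6/4/2): A, Bb, D, F.
D (5/3): D, F, A.
Eb (6/5/3): Eb, G, Bb, C.

A, Bb, D, F | A, Bb, D, F | D, F, A | Eb, G, Bb, C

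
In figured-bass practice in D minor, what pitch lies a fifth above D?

Counting 4 letter steps above D lands on A; in D minor, that letter is A.

A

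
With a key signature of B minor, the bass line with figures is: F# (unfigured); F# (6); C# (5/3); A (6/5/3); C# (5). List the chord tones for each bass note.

F# (5/3): F#, A, C#.
F# (6/3): F#, A, D.
C# (5/3): C#, E, G.
A (6/5/3): A, C#, E, F#.
C# (5/3): C#, E, G.

F#, A, C# | F#, A, D | C#, E, G | A, C#, E, F# | C#, E, G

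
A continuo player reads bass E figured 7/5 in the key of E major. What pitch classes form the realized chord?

The written figures 7/5 are shorthand for 7/5/3: the 3 is implied.
A third above E in this key is G#.
A fifth above E in this key is B.
A seventh above E in this key is D#.
Together with the bass E, this spells E major seventh in root position.

E, G#, B, D#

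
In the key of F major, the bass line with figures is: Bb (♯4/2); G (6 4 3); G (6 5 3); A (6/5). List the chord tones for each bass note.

Bb (6/#4/2): Bb, C, E#, G.
G (6/4/3): G, Bb, C, E.
G (6/5/3): G, Bb, D, E.
A (6/5/3): A, C, E, F.

Bb, C, E#, G | G, Bb, C, E | G, Bb, D, E | A, C, E, F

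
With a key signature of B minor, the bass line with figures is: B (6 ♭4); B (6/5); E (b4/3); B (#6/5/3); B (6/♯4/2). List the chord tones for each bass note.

B, Eb, G | B, D, F#, G | E, G, Ab, C# | B, D, F#, G# | B, C#, E#, G

B (6/b4): B, Eb, G.
B (6/5/3): B, D, F#, G.
E (6/b4/3): E, G, Ab, C#.
B (#6/5/3): B, D, F#, G#.
B (6/#4/2): B, C#, E#, G.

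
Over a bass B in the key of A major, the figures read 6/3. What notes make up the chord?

A third above B in this key is D.
A sixth above B in this key is G#.
Together with the bass B, this spells G# diminished in first inversion.

B, D, G#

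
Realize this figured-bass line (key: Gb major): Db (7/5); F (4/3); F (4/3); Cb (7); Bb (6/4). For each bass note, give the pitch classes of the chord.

Db, F, Ab, Cb | F, Ab, Bb, Db | F, Ab, Bb, Db | Cb, Eb, Gb, Bb | Bb, Eb, Gb

Db (7/5/3): Db, F, Ab, Cb.
F (6/4/3): F, Ab, Bb, Db.
F (6/4/3): F, Ab, Bb, Db.
Cb (7/5/3): Cb, Eb, Gb, Bb.
Bb (6/4): Bb, Eb, Gb.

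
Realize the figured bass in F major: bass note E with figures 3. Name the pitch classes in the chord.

The written figures 3 are shorthand for 5/3: the 5 is implied.
A third above E in this key is G.
A fifth above E in this key is Bb.
Together with the bass E, this spells E diminished in root position.

E, G, Bb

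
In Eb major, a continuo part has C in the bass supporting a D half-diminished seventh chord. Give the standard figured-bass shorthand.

C is the seventh of D half-diminished seventh, so the chord is in third inversion.
A seventh chord in third inversion is figured 6/4/2, conventionally abbreviated 4/2.

4/2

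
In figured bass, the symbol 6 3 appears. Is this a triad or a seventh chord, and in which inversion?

triad, first inversion

Intervals of 6/3 above the bass form a triad; the bass is the third, so this is first inversion.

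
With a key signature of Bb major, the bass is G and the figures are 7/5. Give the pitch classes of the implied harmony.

G, Bb, D, F

The written figures 7/5 are shorthand for 7/5/3: the 3 is implied.
A third above G in this key is Bb.
A fifth above G in this key is D.
A seventh above G in this key is F.
Together with the bass G, this spells G minor seventh in root position.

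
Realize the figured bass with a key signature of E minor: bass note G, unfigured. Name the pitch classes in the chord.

An unfigured bass implies 5/3.
A third above G in this key is B.
A fifth above G in this key is D.
Together with the bass G, this spells G major in root position.

G, B, D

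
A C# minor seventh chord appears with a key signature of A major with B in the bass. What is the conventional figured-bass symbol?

4/2

B is the seventh of C# minor seventh, so the chord is in third inversion.
A seventh chord in third inversion is figured 6/4/2, conventionally abbreviated 4/2.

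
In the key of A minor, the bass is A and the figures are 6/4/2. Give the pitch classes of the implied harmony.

A second above A in this key is B.
A fourth above A in this key is D.
A sixth above A in this key is F.
Together with the bass A, this spells B half-diminished seventh in third inversion.

A, B, D, F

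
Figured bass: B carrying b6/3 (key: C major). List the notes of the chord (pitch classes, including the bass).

B, D, Gb

A third above B in this key is D.
A sixth above B in this key is G, lowered to Gb by the flat.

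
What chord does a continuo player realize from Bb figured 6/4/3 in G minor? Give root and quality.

Eb major seventh

The figures 6/4/3 indicate a seventh chord in second inversion.
In second inversion the root lies a fourth above the bass: a fourth above Bb in G minor is Eb.
The chord tones are Bb, D, Eb, G, giving Eb major seventh.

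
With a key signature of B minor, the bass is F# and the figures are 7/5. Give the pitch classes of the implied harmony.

The written figures 7/5 are shorthand for 7/5/3: the 3 is implied.
A third above F# in this key is A.
A fifth above F# in this key is C#.
A seventh above F# in this key is E.
Together with the bass F#, this spells F# minor seventh in root position.

F#, A, C#, E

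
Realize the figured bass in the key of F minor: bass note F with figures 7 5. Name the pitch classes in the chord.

F, Ab, C, Eb

The written figures 7 5 are shorthand for 7/5/3: the 3 is implied.
A third above F in this key is Ab.
A fifth above F in this key is C.
A seventh above F in this key is Eb.
Together with the bass F, this spells F minor seventh in root position.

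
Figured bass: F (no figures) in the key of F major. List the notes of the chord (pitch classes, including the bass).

An unfigured bass implies 5/3.
A third above F in this key is A.
A fifth above F in this key is C.
Together with the bass F, this spells F major in root position.

F, A, C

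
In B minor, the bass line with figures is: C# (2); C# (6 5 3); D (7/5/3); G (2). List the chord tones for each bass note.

C#, D, F#, A | C#, E, G, A | D, F#, A, C# | G, A, C#, E

C# (6/4/2): C#, D, F#, A.
C# (6/5/3): C#, E, G, A.
D (7/5/3): D, F#, A, C#.
G (6/4/2): G, A, C#, E.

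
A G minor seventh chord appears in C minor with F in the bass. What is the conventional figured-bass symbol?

F is the seventh of G minor seventh, so the chord is in third inversion.
A seventh chord in third inversion is figured 6/4/2, conventionally abbreviated 4/2.

4/2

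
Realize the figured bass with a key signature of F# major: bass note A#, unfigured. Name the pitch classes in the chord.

An unfigured bass implies 5/3.
A third above A# in this key is C#.
A fifth above A# in this key is E#.
Together with the bass A#, this spells A# minor in root position.

A#, C#, E#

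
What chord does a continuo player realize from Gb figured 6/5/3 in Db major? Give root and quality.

Eb minor seventh

The figures 6/5/3 indicate a seventh chord in first inversion.
In first inversion the root lies a sixth above the bass: a sixth above Gb in Db major is Eb.
The chord tones are Gb, Bb, Db, Eb, giving Eb minor seventh.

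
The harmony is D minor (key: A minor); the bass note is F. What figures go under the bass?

6

F is the third of D minor, so the chord is in first inversion.
A triad in first inversion is figured 6/3, conventionally abbreviated 6.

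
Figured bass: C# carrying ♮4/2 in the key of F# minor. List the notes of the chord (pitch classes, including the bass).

The written figures ♮4/2 are shorthand for 6/4/2: the 6 is implied.
A second above C# in this key is D.
A fourth above C# in this key is F#, made natural (F) by the ♮ figure.
A sixth above C# in this key is A.
Together with the bass C#, this spells D minor-major seventh in third inversion.

C#, D, F, A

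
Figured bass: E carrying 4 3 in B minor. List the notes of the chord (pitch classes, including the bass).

The written figures 4 3 are shorthand for 6/4/3: the 6 is implied.
A third above E in this key is G.
A fourth above E in this key is A.
A sixth above E in this key is C#.
Together with the bass E, this spells A dominant seventh in second inversion.

E, G, A, C#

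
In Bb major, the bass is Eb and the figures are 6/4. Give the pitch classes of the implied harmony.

A fourth above Eb in this key is A.
A sixth above Eb in this key is C.
Together with the bass Eb, this spells A diminished in second inversion.

Eb, A, C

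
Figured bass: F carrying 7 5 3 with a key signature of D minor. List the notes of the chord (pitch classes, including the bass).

A third above F in this key is A.
A fifth above F in this key is C.
A seventh above F in this key is E.
Together with the bass F, this spells F major seventh in root position.

F, A, C, E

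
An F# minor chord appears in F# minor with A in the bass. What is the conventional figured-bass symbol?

A is the third of F# minor, so the chord is in first inversion.
A triad in first inversion is figured 6/3, conventionally abbreviated 6.

6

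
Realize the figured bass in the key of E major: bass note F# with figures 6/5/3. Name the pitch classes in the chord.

F#, A, C#, D#

A third above F# in this key is A.
A fifth above F# in this key is C#.
A sixth above F# in this key is D#.
Together with the bass F#, this spells D# half-diminished seventh in first inversion.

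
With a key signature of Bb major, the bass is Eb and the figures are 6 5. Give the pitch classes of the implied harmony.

Eb, G, Bb, C

The written figures 6 5 are shorthand for 6/5/3: the 3 is implied.
A third above Eb in this key is G.
A fifth above Eb in this key is Bb.
A sixth above Eb in this key is C.
Together with the bass Eb, this spells C minor seventh in first inversion.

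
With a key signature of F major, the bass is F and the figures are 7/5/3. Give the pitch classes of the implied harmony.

F, A, C, E

A third above F in this key is A.
A fifth above F in this key is C.
A seventh above F in this key is E.
Together with the bass F, this spells F major seventh in root position.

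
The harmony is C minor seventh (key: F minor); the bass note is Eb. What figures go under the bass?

Eb is the third of C minor seventh, so the chord is in first inversion.
A seventh chord in first inversion is figured 6/5/3, conventionally abbreviated 6/5.

6/5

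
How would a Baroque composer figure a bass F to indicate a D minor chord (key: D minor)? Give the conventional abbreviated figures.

F is the third of D minor, so the chord is in first inversion.
A triad in first inversion is figured 6/3, conventionally abbreviated 6.

6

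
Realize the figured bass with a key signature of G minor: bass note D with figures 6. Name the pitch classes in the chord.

D, F, Bb

The written figures 6 are shorthand for 6/3: the 3 is implied.
A third above D in this key is F.
A sixth above D in this key is Bb.
Together with the bass D, this spells Bb major in first inversion.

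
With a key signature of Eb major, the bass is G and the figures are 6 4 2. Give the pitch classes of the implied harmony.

G, Ab, C, Eb

A second above G in this key is Ab.
A fourth above G in this key is C.
A sixth above G in this key is Eb.
Together with the bass G, this spells Ab major seventh in third inversion.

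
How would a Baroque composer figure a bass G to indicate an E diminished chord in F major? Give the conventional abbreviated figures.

G is the third of E diminished, so the chord is in first inversion.
A triad in first inversion is figured 6/3, conventionally abbreviated 6.

6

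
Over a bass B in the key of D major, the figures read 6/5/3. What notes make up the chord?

A third above B in this key is D.
A fifth above B in this key is F#.
A sixth above B in this key is G.
Together with the bass B, this spells G major seventh in first inversion.

B, D, F#, G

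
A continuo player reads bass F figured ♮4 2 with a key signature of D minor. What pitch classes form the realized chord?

The written figures ♮4 2 are shorthand for 6/4/2: the 6 is implied.
A second above F in this key is G.
A fourth above F in this key is Bb, made natural (B) by the ♮ figure.
A sixth above F in this key is D.
Together with the bass F, this spells G dominant seventh in third inversion.

F, G, B, D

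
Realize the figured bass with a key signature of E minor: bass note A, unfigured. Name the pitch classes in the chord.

An unfigured bass implies 5/3.
A third above A in this key is C.
A fifth above A in this key is E.
Together with the bass A, this spells A minor in root position.

A, C, E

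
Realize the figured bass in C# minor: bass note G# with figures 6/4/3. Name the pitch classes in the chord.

A third above G# in this key is B.
A fourth above G# in this key is C#.
A sixth above G# in this key is E.
Together with the bass G#, this spells C# minor seventh in second inversion.

G#, B, C#, E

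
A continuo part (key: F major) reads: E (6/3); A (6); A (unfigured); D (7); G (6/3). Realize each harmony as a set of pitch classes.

E (6/3): E, G, C.
A (6/3): A, C, F.
A (5/3): A, C, E.
D (7/5/3): D, F, A, C.
G (6/3): G, Bb, E.

E, G, C | A, C, F | A, C, E | D, F, A, C | G, Bb, E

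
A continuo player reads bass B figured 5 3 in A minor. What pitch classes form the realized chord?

B, D, F

A third above B in this key is D.
A fifth above B in this key is F.
Together with the bass B, this spells B diminished in root position.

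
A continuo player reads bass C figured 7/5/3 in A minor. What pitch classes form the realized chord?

A third above C in this key is E.
A fifth above C in this key is G.
A seventh above C in this key is B.
Together with the bass C, this spells C major seventh in root position.

C, E, G, B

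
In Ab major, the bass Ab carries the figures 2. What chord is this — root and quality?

The figures 2 indicate a seventh chord in third inversion.
In third inversion the root lies a second above the bass: a second above Ab in Ab major is Bb.
The chord tones are Ab, Bb, Db, F, giving Bb minor seventh.

Bb minor seventh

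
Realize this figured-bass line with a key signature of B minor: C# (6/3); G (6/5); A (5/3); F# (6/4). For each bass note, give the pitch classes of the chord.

C#, E, A | G, B, D, E | A, C#, E | F#, B, D

C# (6/3): C#, E, A.
G (6/5/3): G, B, D, E.
A (5/3): A, C#, E.
F# (6/4): F#, B, D.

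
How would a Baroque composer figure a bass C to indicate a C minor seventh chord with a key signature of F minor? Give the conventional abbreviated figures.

C is the root of C minor seventh, so the chord is in root position.
A seventh chord in root position is figured 7/5/3, conventionally abbreviated 7.

7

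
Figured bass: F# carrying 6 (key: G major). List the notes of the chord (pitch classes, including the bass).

F#, A, D

The written figures 6 are shorthand for 6/3: the 3 is implied.
A third above F# in this key is A.
A sixth above F# in this key is D.
Together with the bass F#, this spells D major in first inversion.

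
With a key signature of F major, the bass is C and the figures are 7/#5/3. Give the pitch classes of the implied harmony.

C, E, G#, Bb

A third above C in this key is E.
A fifth above C in this key is G, raised to G# by the sharp.
A seventh above C in this key is Bb.
Together with the bass C, this spells C augmented seventh in root position.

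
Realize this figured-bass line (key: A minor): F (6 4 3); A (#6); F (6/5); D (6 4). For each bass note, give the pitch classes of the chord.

F (6/4/3): F, A, B, D.
A (#6/3): A, C, F#.
F (6/5/3): F, A, C, D.
D (6/4): D, G, B.

F, A, B, D | A, C, F# | F, A, C, D | D, G, B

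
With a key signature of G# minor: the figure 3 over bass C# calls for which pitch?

E

Counting 2 letter steps above C# lands on E; in G# minor, that letter is E.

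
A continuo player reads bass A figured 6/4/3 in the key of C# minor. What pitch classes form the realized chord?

A third above A in this key is C#.
A fourth above A in this key is D#.
A sixth above A in this key is F#.
Together with the bass A, this spells D# half-diminished seventh in second inversion.

A, C#, D#, F#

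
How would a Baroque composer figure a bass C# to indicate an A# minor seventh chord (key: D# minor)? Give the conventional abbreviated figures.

6/5

C# is the third of A# minor seventh, so the chord is in first inversion.
A seventh chord in first inversion is figured 6/5/3, conventionally abbreviated 6/5.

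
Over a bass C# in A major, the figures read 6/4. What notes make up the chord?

A fourth above C# in this key is F#.
A sixth above C# in this key is A.
Together with the bass C#, this spells F# minor in second inversion.

C#, F#, A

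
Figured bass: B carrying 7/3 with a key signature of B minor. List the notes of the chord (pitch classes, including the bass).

The written figures 7/3 are shorthand for 7/5/3: the 5 is implied.
A third above B in this key is D.
A fifth above B in this key is F#.
A seventh above B in this key is A.
Together with the bass B, this spells B minor seventh in root position.

B, D, F#, A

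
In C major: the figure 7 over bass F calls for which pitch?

E

Counting 6 letter steps above F lands on E; in C major, that letter is E.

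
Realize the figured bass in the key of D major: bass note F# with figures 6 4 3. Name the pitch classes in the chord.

A third above F# in this key is A.
A fourth above F# in this key is B.
A sixth above F# in this key is D.
Together with the bass F#, this spells B minor seventh in second inversion.

F#, A, B, D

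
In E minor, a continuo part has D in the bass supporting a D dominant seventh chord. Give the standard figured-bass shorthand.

D is the root of D dominant seventh, so the chord is in root position.
A seventh chord in root position is figured 7/5/3, conventionally abbreviated 7.

7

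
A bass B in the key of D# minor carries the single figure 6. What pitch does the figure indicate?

G#

Counting 5 letter steps above B lands on G; in D# minor, that letter is G#.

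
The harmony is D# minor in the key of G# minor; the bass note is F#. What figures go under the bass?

6

F# is the third of D# minor, so the chord is in first inversion.
A triad in first inversion is figured 6/3, conventionally abbreviated 6.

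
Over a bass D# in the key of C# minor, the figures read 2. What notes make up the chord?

D#, E, G#, B

The written figures 2 are shorthand for 6/4/2: the 6/4 are implied.
A second above D# in this key is E.
A fourth above D# in this key is G#.
A sixth above D# in this key is B.
Together with the bass D#, this spells E major seventh in third inversion.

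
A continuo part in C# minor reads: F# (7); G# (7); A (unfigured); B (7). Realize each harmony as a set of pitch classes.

F# (7/5/3): F#, A, C#, E.
G# (7/5/3): G#, B, D#, F#.
A (5/3): A, C#, E.
B (7/5/3): B, D#, F#, A.

F#, A, C#, E | G#, B, D#, F# | A, C#, E | B, D#, F#, A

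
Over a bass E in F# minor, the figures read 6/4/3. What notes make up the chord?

E, G#, A, C#

A third above E in this key is G#.
A fourth above E in this key is A.
A sixth above E in this key is C#.
Together with the bass E, this spells A major seventh in second inversion.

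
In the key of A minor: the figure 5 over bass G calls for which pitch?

D

Counting 4 letter steps above G lands on D; in A minor, that letter is D.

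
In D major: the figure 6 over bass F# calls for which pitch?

Counting 5 letter steps above F# lands on D; in D major, that letter is D.

D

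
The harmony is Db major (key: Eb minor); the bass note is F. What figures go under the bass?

F is the third of Db major, so the chord is in first inversion.
A triad in first inversion is figured 6/3, conventionally abbreviated 6.

6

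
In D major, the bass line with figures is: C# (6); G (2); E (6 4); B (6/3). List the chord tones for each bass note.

C#, E, A | G, A, C#, E | E, A, C# | B, D, G

C# (6/3): C#, E, A.
G (6/4/2): G, A, C#, E.
E (6/4): E, A, C#.
B (6/3): B, D, G.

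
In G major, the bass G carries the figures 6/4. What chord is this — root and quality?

The figures 6/4 indicate a triad in second inversion.
In second inversion the root lies a fourth above the bass: a fourth above G in G major is C.
The chord tones are G, C, E, giving C major.

C major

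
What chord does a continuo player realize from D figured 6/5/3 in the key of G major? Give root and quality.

The figures 6/5/3 indicate a seventh chord in first inversion.
In first inversion the root lies a sixth above the bass: a sixth above D in G major is B.
The chord tones are D, F#, A, B, giving B minor seventh.

B minor seventh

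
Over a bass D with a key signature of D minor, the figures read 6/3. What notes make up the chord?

D, F, Bb

A third above D in this key is F.
A sixth above D in this key is Bb.
Together with the bass D, this spells Bb major in first inversion.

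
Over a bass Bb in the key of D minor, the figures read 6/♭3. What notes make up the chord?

Bb, Db, G

A third above Bb in this key is D, lowered to Db by the flat.
A sixth above Bb in this key is G.
Together with the bass Bb, this spells G diminished in first inversion.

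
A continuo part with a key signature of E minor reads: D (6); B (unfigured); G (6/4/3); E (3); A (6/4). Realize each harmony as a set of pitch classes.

D (6/3): D, F#, B.
B (5/3): B, D, F#.
G (6/4/3): G, B, C, E.
E (5/3): E, G, B.
A (6/4): A, D, F#.

D, F#, B | B, D, F# | G, B, C, E | E, G, B | A, D, F#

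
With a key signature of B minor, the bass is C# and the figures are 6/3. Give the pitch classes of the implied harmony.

C#, E, A

A third above C# in this key is E.
A sixth above C# in this key is A.
Together with the bass C#, this spells A major in first inversion.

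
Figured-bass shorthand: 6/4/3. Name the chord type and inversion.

Intervals of 6/4/3 above the bass form a seventh chord; the bass is the fifth, so this is second inversion.

seventh chord, second inversion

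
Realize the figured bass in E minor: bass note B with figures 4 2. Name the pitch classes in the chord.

B, C, E, G

The written figures 4 2 are shorthand for 6/4/2: the 6 is implied.
A second above B in this key is C.
A fourth above B in this key is E.
A sixth above B in this key is G.
Together with the bass B, this spells C major seventh in third inversion.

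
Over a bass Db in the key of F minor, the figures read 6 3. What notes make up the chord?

Db, F, Bb

A third above Db in this key is F.
A sixth above Db in this key is Bb.
Together with the bass Db, this spells Bb minor in first inversion.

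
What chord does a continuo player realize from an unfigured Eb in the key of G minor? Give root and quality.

Eb major

An unfigured bass indicates a triad in root position.
In root position the bass is the root, so the root is Eb.
The chord tones are Eb, G, Bb, giving Eb major.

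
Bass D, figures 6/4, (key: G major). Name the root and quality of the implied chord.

The figures 6/4 indicate a triad in second inversion.
In second inversion the root lies a fourth above the bass: a fourth above D in G major is G.
The chord tones are D, G, B, giving G major.

G major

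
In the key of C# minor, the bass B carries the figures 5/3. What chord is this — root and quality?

The figures 5/3 indicate a triad in root position.
In root position the bass is the root, so the root is B.
The chord tones are B, D#, F#, giving B major.

B major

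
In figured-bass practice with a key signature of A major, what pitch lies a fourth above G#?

Counting 3 letter steps above G# lands on C; in A major, that letter is C#.

C#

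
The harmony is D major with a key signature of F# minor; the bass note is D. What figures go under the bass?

D is the root of D major, so the chord is in root position.
A triad in root position is figured 5/3, conventionally abbreviated (no figures — root-position triad).

no figures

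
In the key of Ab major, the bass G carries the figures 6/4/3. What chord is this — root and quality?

The figures 6/4/3 indicate a seventh chord in second inversion.
In second inversion the root lies a fourth above the bass: a fourth above G in Ab major is C.
The chord tones are G, Bb, C, Eb, giving C minor seventh.

C minor seventh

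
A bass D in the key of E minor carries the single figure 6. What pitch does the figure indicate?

B

Counting 5 letter steps above D lands on B; in E minor, that letter is B.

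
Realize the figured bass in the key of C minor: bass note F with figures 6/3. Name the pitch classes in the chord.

A third above F in this key is Ab.
A sixth above F in this key is D.
Together with the bass F, this spells D diminished in first inversion.

F, Ab, D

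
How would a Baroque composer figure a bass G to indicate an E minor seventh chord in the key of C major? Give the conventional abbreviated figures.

G is the third of E minor seventh, so the chord is in first inversion.
A seventh chord in first inversion is figured 6/5/3, conventionally abbreviated 6/5.

6/5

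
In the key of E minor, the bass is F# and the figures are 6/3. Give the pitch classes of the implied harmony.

F#, A, D

A third above F# in this key is A.
A sixth above F# in this key is D.
Together with the bass F#, this spells D major in first inversion.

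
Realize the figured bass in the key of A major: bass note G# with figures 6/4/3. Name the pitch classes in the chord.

A third above G# in this key is B.
A fourth above G# in this key is C#.
A sixth above G# in this key is E.
Together with the bass G#, this spells C# minor seventh in second inversion.

G#, B, C#, E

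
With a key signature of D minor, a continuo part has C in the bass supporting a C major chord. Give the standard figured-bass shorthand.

no figures

C is the root of C major, so the chord is in root position.
A triad in root position is figured 5/3, conventionally abbreviated (no figures — root-position triad).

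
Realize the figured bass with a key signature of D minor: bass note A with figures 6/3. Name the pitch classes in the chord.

A third above A in this key is C.
A sixth above A in this key is F.
Together with the bass A, this spells F major in first inversion.

A, C, F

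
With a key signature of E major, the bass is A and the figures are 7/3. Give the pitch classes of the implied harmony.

The written figures 7/3 are shorthand for 7/5/3: the 5 is implied.
A third above A in this key is C#.
A fifth above A in this key is E.
A seventh above A in this key is G#.
Together with the bass A, this spells A major seventh in root position.

A, C#, E, G#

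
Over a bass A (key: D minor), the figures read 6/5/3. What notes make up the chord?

A, C, E, F

A third above A in this key is C.
A fifth above A in this key is E.
A sixth above A in this key is F.
Together with the bass A, this spells F major seventh in first inversion.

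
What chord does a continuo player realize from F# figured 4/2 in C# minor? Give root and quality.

The figures 4/2 indicate a seventh chord in third inversion.
In third inversion the root lies a second above the bass: a second above F# in C# minor is G#.
The chord tones are F#, G#, B, D#, giving G# minor seventh.

G# minor seventh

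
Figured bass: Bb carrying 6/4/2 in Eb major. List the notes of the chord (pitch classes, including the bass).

A second above Bb in this key is C.
A fourth above Bb in this key is Eb.
A sixth above Bb in this key is G.
Together with the bass Bb, this spells C minor seventh in third inversion.

Bb, C, Eb, G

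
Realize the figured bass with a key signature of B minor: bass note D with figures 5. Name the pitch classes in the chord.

D, F#, A

The written figures 5 are shorthand for 5/3: the 3 is implied.
A third above D in this key is F#.
A fifth above D in this key is A.
Together with the bass D, this spells D major in root position.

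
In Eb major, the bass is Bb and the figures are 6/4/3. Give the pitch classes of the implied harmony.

Bb, D, Eb, G

A third above Bb in this key is D.
A fourth above Bb in this key is Eb.
A sixth above Bb in this key is G.
Together with the bass Bb, this spells Eb major seventh in second inversion.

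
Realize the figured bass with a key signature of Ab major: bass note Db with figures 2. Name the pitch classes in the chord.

Db, Eb, G, Bb

The written figures 2 are shorthand for 6/4/2: the 6/4 are implied.
A second above Db in this key is Eb.
A fourth above Db in this key is G.
A sixth above Db in this key is Bb.
Together with the bass Db, this spells Eb dominant seventh in third inversion.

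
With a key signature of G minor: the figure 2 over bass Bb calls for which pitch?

C

Counting 1 letter step above Bb lands on C; in G minor, that letter is C.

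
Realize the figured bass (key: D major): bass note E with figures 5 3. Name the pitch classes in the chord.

A third above E in this key is G.
A fifth above E in this key is B.
Together with the bass E, this spells E minor in root position.

E, G, B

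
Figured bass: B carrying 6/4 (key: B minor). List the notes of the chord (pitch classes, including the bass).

B, E, G

A fourth above B in this key is E.
A sixth above B in this key is G.
Together with the bass B, this spells E minor in second inversion.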